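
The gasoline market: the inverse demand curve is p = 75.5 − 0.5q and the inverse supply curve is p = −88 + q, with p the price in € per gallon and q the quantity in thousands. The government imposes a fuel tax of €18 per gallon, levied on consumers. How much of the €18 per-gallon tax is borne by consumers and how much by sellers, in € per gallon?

Consumers bear €6 per gallon; sellers bear €12 per gallon.

Inverting to q(p) form: qd = 151 − 2p; qs = p + 88.
Before the tax: set 151 − 2p = p + 88 → p* = €21, q* = 109.
With the tax collected from consumers, demand (in seller-price terms) shifts: qd = 151 − 2(p + 18).
Solving gives q = 97 with consumers paying €27 and sellers receiving €9 (the €18 wedge).
Burden on consumers: €6; on sellers: €12. (They sum to €18.)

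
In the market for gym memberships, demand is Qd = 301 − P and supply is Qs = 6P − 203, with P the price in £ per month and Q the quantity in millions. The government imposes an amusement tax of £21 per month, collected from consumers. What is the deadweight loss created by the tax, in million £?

Deadweight loss = £189 million.

Without the tax, 301 − P = 6P − 203 gives 7P = 504, so P* = £72 and Q* = 229.
With the tax collected from consumers, demand (in seller-price terms) shifts: Qd = 301 − (P + 21).
New equilibrium: consumers pay £90, producers receive £69, Q = 211. (Wedge: Pb − Ps = 21.)
Quantity falls by |ΔQ| = |229 − 211| = 18.
DWL = ½ · t · |ΔQ| = ½ · 21 · 18 = £189.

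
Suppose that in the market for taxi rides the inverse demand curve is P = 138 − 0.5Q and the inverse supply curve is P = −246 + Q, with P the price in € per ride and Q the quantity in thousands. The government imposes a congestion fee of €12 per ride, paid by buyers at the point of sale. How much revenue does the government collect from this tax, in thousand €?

Rewrite in direct form: Qd = 276 − 2P and Qs = P + 246.
Before the tax: set 276 − 2P = P + 246 → P* = €10, Q* = 256.
With the tax collected from buyers, demand (in seller-price terms) shifts: Qd = 276 − 2(P + 12).
New equilibrium: buyers pay €14, sellers receive €2, Q = 248. (Wedge: Pb − Ps = 12.)
Revenue = t · Q = 12 · 248 = €2976.

Tax revenue = €2976 thousand.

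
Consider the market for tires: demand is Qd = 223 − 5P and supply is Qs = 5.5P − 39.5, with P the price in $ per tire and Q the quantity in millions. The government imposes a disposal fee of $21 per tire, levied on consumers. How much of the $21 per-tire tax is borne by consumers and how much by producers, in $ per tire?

Consumers bear $11 per tire; producers bear $10 per tire.

Before the tax: set 223 − 5P = 5.5P − 39.5 → P* = $25, Q* = 98.
With the tax collected from consumers, demand (in seller-price terms) shifts: Qd = 223 − 5(P + 21).
New equilibrium: consumers pay $36, producers receive $15, Q = 43. (Wedge: Pb − Ps = 21.)
Burden on consumers: $11; on producers: $10. (They sum to $21.)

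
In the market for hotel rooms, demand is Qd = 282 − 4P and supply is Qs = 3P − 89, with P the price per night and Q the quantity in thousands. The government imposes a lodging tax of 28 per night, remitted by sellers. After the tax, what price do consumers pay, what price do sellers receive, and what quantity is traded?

Before the tax: set 282 − 4P = 3P − 89 → P* = 53, Q* = 70.
With the tax collected from sellers, supply shifts: Qs = 3(P − 28) − 89.
New equilibrium: consumers pay 65, sellers receive 37, Q = 22. (Wedge: Pb − Ps = 28.)
The less price-elastic side of the market bears the larger share of a per-unit tax.

Consumers pay 65; sellers receive 37; quantity = 22.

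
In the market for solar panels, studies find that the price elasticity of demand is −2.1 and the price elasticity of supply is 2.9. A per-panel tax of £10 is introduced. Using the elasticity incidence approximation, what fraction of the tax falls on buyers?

Buyers' share ≈ 0.58.

Incidence ratio: buyers' share ≈ εs / (εs + |εd|) = 2.9 / (2.9 + 2.1) = 0.58.
Supply is the more elastic side, so buyers bear the larger share.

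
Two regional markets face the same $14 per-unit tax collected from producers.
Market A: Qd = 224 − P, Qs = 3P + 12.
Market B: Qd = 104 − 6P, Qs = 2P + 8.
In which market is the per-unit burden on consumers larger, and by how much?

Market A: pre-tax P* = $53, Q* = 171; post-tax Q = 160.5; per-unit burden on consumers = $10.5.
Market B: pre-tax P* = $12, Q* = 32; post-tax Q = 11; per-unit burden on consumers = $3.5.
Difference: $10.5 vs $3.5 → market A is larger by $7.

Market A, by $7.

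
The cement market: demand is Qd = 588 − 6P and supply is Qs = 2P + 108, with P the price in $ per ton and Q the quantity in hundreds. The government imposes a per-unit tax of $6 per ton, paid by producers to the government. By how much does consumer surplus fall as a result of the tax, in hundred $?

Consumer surplus falls by $335.25 hundred.

Without the tax, 588 − 6P = 2P + 108 gives 8P = 480, so P* = $60 and Q* = 228.
With the tax collected from producers, supply shifts: Qs = 2(P − 6) + 108.
Solving gives Q = 219 with consumers paying $61.5 and producers receiving $55.5 (the $6 wedge).
ΔCS is the trapezoid between Q = 219 and Q = 228 of height $1.5: ½ · (228 + 219) · 1.5 = $335.25.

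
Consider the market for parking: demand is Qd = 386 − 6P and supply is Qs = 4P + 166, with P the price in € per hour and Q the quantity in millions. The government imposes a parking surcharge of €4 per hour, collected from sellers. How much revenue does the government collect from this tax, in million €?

Tax revenue = €977.6 million.

Before the tax: set 386 − 6P = 4P + 166 → P* = €22, Q* = 254.
With the tax collected from sellers, supply shifts: Qs = 4(P − 4) + 166.
New equilibrium: buyers pay €23.6, sellers receive €19.6, Q = 244.4. (Wedge: Pb − Ps = 4.)
Revenue = t · Q = 4 · 244.4 = €977.6.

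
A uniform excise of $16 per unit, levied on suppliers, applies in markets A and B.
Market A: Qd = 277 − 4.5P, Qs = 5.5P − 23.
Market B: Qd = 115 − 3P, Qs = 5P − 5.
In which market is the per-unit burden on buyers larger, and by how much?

Market B, by $1.2.

Market A: pre-tax P* = $30, Q* = 142; post-tax Q = 102.4; per-unit burden on buyers = $8.8.
Market B: pre-tax P* = $15, Q* = 70; post-tax Q = 40; per-unit burden on buyers = $10.
Difference: $8.8 vs $10 → market B is larger by $1.2.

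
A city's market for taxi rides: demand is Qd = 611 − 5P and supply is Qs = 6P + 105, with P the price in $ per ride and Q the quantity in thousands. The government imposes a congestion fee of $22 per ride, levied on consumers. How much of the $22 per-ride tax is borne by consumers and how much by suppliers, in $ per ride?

Consumers bear $12 per ride; suppliers bear $10 per ride.

Without the tax, 611 − 5P = 6P + 105 gives 11P = 506, so P* = $46 and Q* = 381.
With the tax collected from consumers, demand (in seller-price terms) shifts: Qd = 611 − 5(P + 22).
Solving gives Q = 321 with consumers paying $58 and suppliers receiving $36 (the $22 wedge).
Burden on consumers: $12; on suppliers: $10. (They sum to $22.)
The less price-elastic side of the market bears the larger share of a per-unit tax.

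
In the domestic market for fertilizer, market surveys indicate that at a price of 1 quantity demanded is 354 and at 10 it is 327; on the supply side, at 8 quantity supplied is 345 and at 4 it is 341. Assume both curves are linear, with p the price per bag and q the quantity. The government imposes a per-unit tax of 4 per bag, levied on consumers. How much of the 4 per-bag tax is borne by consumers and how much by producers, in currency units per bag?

Demand slope: (327 − 354)/(10 − 1) = -3, so qd = 357 − 3p.
Supply slope: (341 − 345)/(4 − 8) = 1, so qs = p + 337.
Before the tax: set 357 − 3p = p + 337 → p* = 5, q* = 342.
With the tax collected from consumers, demand (in seller-price terms) shifts: qd = 357 − 3(p + 4).
Solving gives q = 339 with consumers paying 6 and producers receiving 2 (the 4 wedge).
Burden on consumers: 1; on producers: 3. (They sum to 4.)

Consumers bear 1 per bag; producers bear 3 per bag.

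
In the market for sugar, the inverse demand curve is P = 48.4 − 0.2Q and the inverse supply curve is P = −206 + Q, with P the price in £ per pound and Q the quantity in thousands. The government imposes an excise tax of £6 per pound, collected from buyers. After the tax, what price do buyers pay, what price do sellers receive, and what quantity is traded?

Inverting to Q(P) form: Qd = 242 − 5P; Qs = P + 206.
Without the tax, 242 − 5P = P + 206 gives 6P = 36, so P* = £6 and Q* = 212.
With the tax collected from buyers, demand (in seller-price terms) shifts: Qd = 242 − 5(P + 6).
Solving gives Q = 207 with buyers paying £7 and sellers receiving £1 (the £6 wedge).

Buyers pay £7; sellers receive £1; quantity = 207.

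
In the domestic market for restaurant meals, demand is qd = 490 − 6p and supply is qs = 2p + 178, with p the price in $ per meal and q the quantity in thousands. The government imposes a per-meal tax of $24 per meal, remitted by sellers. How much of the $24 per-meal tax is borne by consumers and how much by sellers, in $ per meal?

Without the tax, 490 − 6p = 2p + 178 gives 8p = 312, so p* = $39 and q* = 256.
With the tax collected from sellers, supply shifts: qs = 2(p − 24) + 178.
Solving gives q = 220 with consumers paying $45 and sellers receiving $21 (the $24 wedge).
Burden on consumers: $6; on sellers: $18. (They sum to $24.)
The less price-elastic side of the market bears the larger share of a per-unit tax.

Consumers bear $6 per meal; sellers bear $18 per meal.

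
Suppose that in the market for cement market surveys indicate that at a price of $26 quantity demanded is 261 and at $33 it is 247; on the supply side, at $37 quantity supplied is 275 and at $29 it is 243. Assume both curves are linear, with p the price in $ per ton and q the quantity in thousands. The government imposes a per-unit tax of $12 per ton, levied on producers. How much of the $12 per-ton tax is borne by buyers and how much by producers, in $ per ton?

Demand slope: (247 − 261)/(33 − 26) = -2, so qd = 313 − 2p.
Supply slope: (243 − 275)/(29 − 37) = 4, so qs = 4p + 127.
Before the tax: set 313 − 2p = 4p + 127 → p* = $31, q* = 251.
With the tax collected from producers, supply shifts: qs = 4(p − 12) + 127.
Solving gives q = 235 with buyers paying $39 and producers receiving $27 (the $12 wedge).
Burden on buyers: $8; on producers: $4. (They sum to $12.)
The less price-elastic side of the market bears the larger share of a per-unit tax.

Buyers bear $8 per ton; producers bear $4 per ton.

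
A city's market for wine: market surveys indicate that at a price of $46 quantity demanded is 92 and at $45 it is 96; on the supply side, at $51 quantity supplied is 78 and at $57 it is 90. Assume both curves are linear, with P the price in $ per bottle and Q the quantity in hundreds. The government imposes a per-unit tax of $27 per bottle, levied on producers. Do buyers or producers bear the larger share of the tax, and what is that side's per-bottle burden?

Producers bear the larger share: $18 per bottle.

Demand slope: (96 − 92)/(45 − 46) = -4, so Qd = 276 − 4P.
Supply slope: (90 − 78)/(57 − 51) = 2, so Qs = 2P − 24.
Before the tax: set 276 − 4P = 2P − 24 → P* = $50, Q* = 76.
With the tax collected from producers, supply shifts: Qs = 2(P − 27) − 24.
Solving gives Q = 40 with buyers paying $59 and producers receiving $32 (the $27 wedge).
Per-bottle burden: buyers $9, producers $18.
Producers take the larger share because supply is less price-elastic here (demand slope 4 vs supply slope 2).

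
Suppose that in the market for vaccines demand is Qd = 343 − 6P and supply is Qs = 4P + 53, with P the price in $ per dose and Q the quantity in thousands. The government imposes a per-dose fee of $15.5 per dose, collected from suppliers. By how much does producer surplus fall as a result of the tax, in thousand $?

Producer surplus falls by $1398.72 thousand.

Without the tax, 343 − 6P = 4P + 53 gives 10P = 290, so P* = $29 and Q* = 169.
With the tax collected from suppliers, supply shifts: Qs = 4(P − 15.5) + 53.
New equilibrium: buyers pay $35.2, suppliers receive $19.7, Q = 131.8. (Wedge: Pb − Ps = 15.5.)
ΔPS is the trapezoid between Q = 131.8 and Q = 169 of height $9.3: ½ · (169 + 131.8) · 9.3 = $1398.72.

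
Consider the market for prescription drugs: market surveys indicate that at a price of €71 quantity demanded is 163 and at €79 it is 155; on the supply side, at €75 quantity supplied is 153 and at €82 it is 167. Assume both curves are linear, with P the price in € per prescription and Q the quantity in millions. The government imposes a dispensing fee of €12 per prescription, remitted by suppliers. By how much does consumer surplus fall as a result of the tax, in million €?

Demand slope: (155 − 163)/(79 − 71) = -1, so Qd = 234 − P.
Supply slope: (167 − 153)/(82 − 75) = 2, so Qs = 2P + 3.
Without the tax, 234 − P = 2P + 3 gives 3P = 231, so P* = €77 and Q* = 157.
With the tax collected from suppliers, supply shifts: Qs = 2(P − 12) + 3.
Solving gives Q = 149 with consumers paying €85 and suppliers receiving €73 (the €12 wedge).
ΔCS is the trapezoid between Q = 149 and Q = 157 of height €8: ½ · (157 + 149) · 8 = €1224.

Consumer surplus falls by €1224 million.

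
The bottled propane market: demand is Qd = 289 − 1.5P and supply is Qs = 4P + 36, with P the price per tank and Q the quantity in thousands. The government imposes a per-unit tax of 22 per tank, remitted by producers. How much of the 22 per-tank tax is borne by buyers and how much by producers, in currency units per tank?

Buyers bear 16 per tank; producers bear 6 per tank.

Before the tax: set 289 − 1.5P = 4P + 36 → P* = 46, Q* = 220.
With the tax collected from producers, supply shifts: Qs = 4(P − 22) + 36.
New equilibrium: buyers pay 62, producers receive 40, Q = 196. (Wedge: Pb − Ps = 22.)
Burden on buyers: 16; on producers: 6. (They sum to 22.)
The less price-elastic side of the market bears the larger share of a per-unit tax.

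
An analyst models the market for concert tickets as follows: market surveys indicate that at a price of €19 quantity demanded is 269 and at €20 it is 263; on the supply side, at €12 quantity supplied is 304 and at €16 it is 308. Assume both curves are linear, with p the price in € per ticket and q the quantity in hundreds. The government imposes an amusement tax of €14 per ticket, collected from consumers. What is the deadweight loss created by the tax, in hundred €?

Deadweight loss = €84 hundred.

Demand slope: (263 − 269)/(20 − 19) = -6, so qd = 383 − 6p.
Supply slope: (308 − 304)/(16 − 12) = 1, so qs = p + 292.
Without the tax, 383 − 6p = p + 292 gives 7p = 91, so p* = €13 and q* = 305.
With the tax collected from consumers, demand (in seller-price terms) shifts: qd = 383 − 6(p + 14).
New equilibrium: consumers pay €15, sellers receive €1, q = 293. (Wedge: pb − ps = 14.)
Quantity falls by |ΔQ| = |305 − 293| = 12.
DWL = ½ · t · |ΔQ| = ½ · 14 · 12 = €84.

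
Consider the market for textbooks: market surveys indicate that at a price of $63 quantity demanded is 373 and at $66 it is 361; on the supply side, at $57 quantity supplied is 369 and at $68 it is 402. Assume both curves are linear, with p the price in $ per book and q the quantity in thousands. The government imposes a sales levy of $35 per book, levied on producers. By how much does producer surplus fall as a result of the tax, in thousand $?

Demand slope: (361 − 373)/(66 − 63) = -4, so qd = 625 − 4p.
Supply slope: (402 − 369)/(68 − 57) = 3, so qs = 3p + 198.
Without the tax, 625 − 4p = 3p + 198 gives 7p = 427, so p* = $61 and q* = 381.
With the tax collected from producers, supply shifts: qs = 3(p − 35) + 198.
New equilibrium: consumers pay $76, producers receive $41, q = 321. (Wedge: pb − ps = 35.)
ΔPS is the trapezoid between Q = 321 and Q = 381 of height $20: ½ · (381 + 321) · 20 = $7020.

Producer surplus falls by $7020 thousand.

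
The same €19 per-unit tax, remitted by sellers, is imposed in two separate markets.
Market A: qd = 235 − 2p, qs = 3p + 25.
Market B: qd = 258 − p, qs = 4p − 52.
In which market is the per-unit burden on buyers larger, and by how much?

Market A: pre-tax p* = €42, q* = 151; post-tax q = 128.2; per-unit burden on buyers = €11.4.
Market B: pre-tax p* = €62, q* = 196; post-tax q = 180.8; per-unit burden on buyers = €15.2.
Difference: €11.4 vs €15.2 → market B is larger by €3.8.

Market B, by €3.8.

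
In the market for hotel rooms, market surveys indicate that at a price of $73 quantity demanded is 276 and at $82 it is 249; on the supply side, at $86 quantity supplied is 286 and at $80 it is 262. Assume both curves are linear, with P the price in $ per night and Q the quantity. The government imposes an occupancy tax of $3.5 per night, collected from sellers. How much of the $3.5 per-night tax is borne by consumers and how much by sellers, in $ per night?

Demand slope: (249 − 276)/(82 − 73) = -3, so Qd = 495 − 3P.
Supply slope: (262 − 286)/(80 − 86) = 4, so Qs = 4P − 58.
Before the tax: set 495 − 3P = 4P − 58 → P* = $79, Q* = 258.
With the tax collected from sellers, supply shifts: Qs = 4(P − 3.5) − 58.
New equilibrium: consumers pay $81, sellers receive $77.5, Q = 252. (Wedge: Pb − Ps = 3.5.)
Burden on consumers: $2; on sellers: $1.5. (They sum to $3.5.)

Consumers bear $2 per night; sellers bear $1.5 per night.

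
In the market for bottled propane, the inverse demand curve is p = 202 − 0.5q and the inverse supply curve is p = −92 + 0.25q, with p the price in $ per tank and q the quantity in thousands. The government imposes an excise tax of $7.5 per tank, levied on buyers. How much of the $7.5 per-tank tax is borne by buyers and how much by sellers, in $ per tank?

Buyers bear $5 per tank; sellers bear $2.5 per tank.

Inverting to q(p) form: qd = 404 − 2p; qs = 4p + 368.
Before the tax: set 404 − 2p = 4p + 368 → p* = $6, q* = 392.
With the tax collected from buyers, demand (in seller-price terms) shifts: qd = 404 − 2(p + 7.5).
New equilibrium: buyers pay $11, sellers receive $3.5, q = 382. (Wedge: pb − ps = 7.5.)
Burden on buyers: $5; on sellers: $2.5. (They sum to $7.5.)
The less price-elastic side of the market bears the larger share of a per-unit tax.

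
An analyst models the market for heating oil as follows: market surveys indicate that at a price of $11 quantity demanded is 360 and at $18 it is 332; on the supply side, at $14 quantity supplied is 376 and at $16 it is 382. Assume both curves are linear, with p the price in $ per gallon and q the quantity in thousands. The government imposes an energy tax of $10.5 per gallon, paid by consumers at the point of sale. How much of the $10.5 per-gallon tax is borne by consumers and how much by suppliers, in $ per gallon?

Consumers bear $4.5 per gallon; suppliers bear $6 per gallon.

Demand slope: (332 − 360)/(18 − 11) = -4, so qd = 404 − 4p.
Supply slope: (382 − 376)/(16 − 14) = 3, so qs = 3p + 334.
Without the tax, 404 − 4p = 3p + 334 gives 7p = 70, so p* = $10 and q* = 364.
With the tax collected from consumers, demand (in seller-price terms) shifts: qd = 404 − 4(p + 10.5).
Solving gives q = 346 with consumers paying $14.5 and suppliers receiving $4 (the $10.5 wedge).
Burden on consumers: $4.5; on suppliers: $6. (They sum to $10.5.)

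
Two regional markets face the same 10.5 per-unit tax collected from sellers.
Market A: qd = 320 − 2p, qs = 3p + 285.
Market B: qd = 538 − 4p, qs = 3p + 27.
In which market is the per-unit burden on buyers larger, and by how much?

Market A, by 1.8.

Market A: pre-tax p* = 7, q* = 306; post-tax q = 293.4; per-unit burden on buyers = 6.3.
Market B: pre-tax p* = 73, q* = 246; post-tax q = 228; per-unit burden on buyers = 4.5.
Difference: 6.3 vs 4.5 → market A is larger by 1.8.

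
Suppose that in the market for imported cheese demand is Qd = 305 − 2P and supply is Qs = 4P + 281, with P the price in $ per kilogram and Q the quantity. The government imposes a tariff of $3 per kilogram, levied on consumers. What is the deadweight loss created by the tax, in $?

Deadweight loss = $6.

Without the tax, 305 − 2P = 4P + 281 gives 6P = 24, so P* = $4 and Q* = 297.
With the tax collected from consumers, demand (in seller-price terms) shifts: Qd = 305 − 2(P + 3).
New equilibrium: consumers pay $6, sellers receive $3, Q = 293. (Wedge: Pb − Ps = 3.)
Quantity falls by |ΔQ| = |297 − 293| = 4.
DWL = ½ · t · |ΔQ| = ½ · 3 · 4 = $6.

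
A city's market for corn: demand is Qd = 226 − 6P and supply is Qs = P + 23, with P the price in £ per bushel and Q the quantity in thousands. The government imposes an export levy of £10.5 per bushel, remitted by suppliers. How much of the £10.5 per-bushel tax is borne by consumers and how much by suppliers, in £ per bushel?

Consumers bear £1.5 per bushel; suppliers bear £9 per bushel.

Before the tax: set 226 − 6P = P + 23 → P* = £29, Q* = 52.
With the tax collected from suppliers, supply shifts: Qs = (P − 10.5) + 23.
Solving gives Q = 43 with consumers paying £30.5 and suppliers receiving £20 (the £10.5 wedge).
Burden on consumers: £1.5; on suppliers: £9. (They sum to £10.5.)
The less price-elastic side of the market bears the larger share of a per-unit tax.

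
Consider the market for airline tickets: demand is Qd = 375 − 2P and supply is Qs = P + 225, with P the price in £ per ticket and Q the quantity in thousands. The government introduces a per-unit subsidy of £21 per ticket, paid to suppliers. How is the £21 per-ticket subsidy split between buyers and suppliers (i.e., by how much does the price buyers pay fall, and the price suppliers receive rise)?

Buyers gain £7 per ticket; suppliers gain £14 per ticket.

Before the subsidy: set 375 − 2P = P + 225 → P* = £50, Q* = 275.
With a per-unit subsidy paid to suppliers, each receives P + 21 per unit sold, so supply becomes Qs = (P + 21) + 225.
New equilibrium: buyers pay £43, suppliers receive £64, Q = 289. (Wedge: Pb − Ps = −21.)
Gain to buyers: £7; to suppliers: £14. (They sum to £21.)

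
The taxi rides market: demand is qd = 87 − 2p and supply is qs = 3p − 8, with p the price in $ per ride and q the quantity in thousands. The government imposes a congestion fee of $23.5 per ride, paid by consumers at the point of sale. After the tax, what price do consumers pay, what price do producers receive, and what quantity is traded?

Without the tax, 87 − 2p = 3p − 8 gives 5p = 95, so p* = $19 and q* = 49.
With the tax collected from consumers, demand (in seller-price terms) shifts: qd = 87 − 2(p + 23.5).
Solving gives q = 20.8 with consumers paying $33.1 and producers receiving $9.6 (the $23.5 wedge).

Consumers pay $33.1; producers receive $9.6; quantity = 20.8.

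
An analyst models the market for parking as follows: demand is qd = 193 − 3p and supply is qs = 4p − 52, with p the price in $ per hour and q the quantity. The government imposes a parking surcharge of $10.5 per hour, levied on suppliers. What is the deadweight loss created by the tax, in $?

Before the tax: set 193 − 3p = 4p − 52 → p* = $35, q* = 88.
With the tax collected from suppliers, supply shifts: qs = 4(p − 10.5) − 52.
Solving gives q = 70 with buyers paying $41 and suppliers receiving $30.5 (the $10.5 wedge).
Quantity falls by |ΔQ| = |88 − 70| = 18.
DWL = ½ · t · |ΔQ| = ½ · 10.5 · 18 = $94.5.

Deadweight loss = $94.5.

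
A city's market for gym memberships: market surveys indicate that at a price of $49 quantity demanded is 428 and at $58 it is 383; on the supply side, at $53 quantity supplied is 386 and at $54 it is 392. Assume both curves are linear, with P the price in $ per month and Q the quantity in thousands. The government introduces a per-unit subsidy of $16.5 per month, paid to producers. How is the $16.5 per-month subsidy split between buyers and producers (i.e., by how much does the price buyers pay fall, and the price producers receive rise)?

Buyers gain $9 per month; producers gain $7.5 per month.

Demand slope: (383 − 428)/(58 − 49) = -5, so Qd = 673 − 5P.
Supply slope: (392 − 386)/(54 − 53) = 6, so Qs = 6P + 68.
Without the subsidy, 673 − 5P = 6P + 68 gives 11P = 605, so P* = $55 and Q* = 398.
With a per-unit subsidy paid to producers, each receives P + 16.5 per unit sold, so supply becomes Qs = 6(P + 16.5) + 68.
New equilibrium: buyers pay $46, producers receive $62.5, Q = 443. (Wedge: Pb − Ps = −16.5.)
Gain to buyers: $9; to producers: $7.5. (They sum to $16.5.)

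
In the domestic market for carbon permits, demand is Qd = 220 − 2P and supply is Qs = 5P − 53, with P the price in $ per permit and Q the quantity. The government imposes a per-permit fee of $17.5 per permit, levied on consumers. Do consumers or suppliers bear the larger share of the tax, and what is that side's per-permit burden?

Before the tax: set 220 − 2P = 5P − 53 → P* = $39, Q* = 142.
With the tax collected from consumers, demand (in seller-price terms) shifts: Qd = 220 − 2(P + 17.5).
Solving gives Q = 117 with consumers paying $51.5 and suppliers receiving $34 (the $17.5 wedge).
Per-permit burden: consumers $12.5, suppliers $5.
Consumers take the larger share because demand is less price-elastic here (demand slope 2 vs supply slope 5).

Consumers bear the larger share: $12.5 per permit.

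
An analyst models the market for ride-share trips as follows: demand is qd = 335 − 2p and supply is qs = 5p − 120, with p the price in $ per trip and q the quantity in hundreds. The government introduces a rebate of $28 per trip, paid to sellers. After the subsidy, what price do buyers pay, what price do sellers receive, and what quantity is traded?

Without the subsidy, 335 − 2p = 5p − 120 gives 7p = 455, so p* = $65 and q* = 205.
With a per-unit subsidy paid to sellers, each receives p + 28 per unit sold, so supply becomes qs = 5(p + 28) − 120.
Solving gives q = 245 with buyers paying $45 and sellers receiving $73 (the $28 wedge).

Buyers pay $45; sellers receive $73; quantity = 245.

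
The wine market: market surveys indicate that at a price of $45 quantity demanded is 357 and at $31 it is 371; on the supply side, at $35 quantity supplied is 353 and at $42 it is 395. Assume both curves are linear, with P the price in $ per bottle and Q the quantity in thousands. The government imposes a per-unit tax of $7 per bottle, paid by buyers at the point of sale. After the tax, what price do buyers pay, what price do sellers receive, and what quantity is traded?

Buyers pay $43; sellers receive $36; quantity = 359.

Demand slope: (371 − 357)/(31 − 45) = -1, so Qd = 402 − P.
Supply slope: (395 − 353)/(42 − 35) = 6, so Qs = 6P + 143.
Before the tax: set 402 − P = 6P + 143 → P* = $37, Q* = 365.
With the tax collected from buyers, demand (in seller-price terms) shifts: Qd = 402 − (P + 7).
New equilibrium: buyers pay $43, sellers receive $36, Q = 359. (Wedge: Pb − Ps = 7.)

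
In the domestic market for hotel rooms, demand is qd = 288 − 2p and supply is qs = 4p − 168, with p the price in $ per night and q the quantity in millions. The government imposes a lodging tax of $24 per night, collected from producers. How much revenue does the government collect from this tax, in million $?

Without the tax, 288 − 2p = 4p − 168 gives 6p = 456, so p* = $76 and q* = 136.
With the tax collected from producers, supply shifts: qs = 4(p − 24) − 168.
Solving gives q = 104 with buyers paying $92 and producers receiving $68 (the $24 wedge).
Revenue = t · Q = 24 · 104 = $2496.

Tax revenue = $2496 million.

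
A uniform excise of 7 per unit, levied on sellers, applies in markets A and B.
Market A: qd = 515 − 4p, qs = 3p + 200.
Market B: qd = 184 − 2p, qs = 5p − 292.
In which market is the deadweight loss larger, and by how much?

Market A, by 7.

Market A: pre-tax p* = 45, q* = 335; post-tax q = 323; deadweight loss = 42.
Market B: pre-tax p* = 68, q* = 48; post-tax q = 38; deadweight loss = 35.
Difference: 42 vs 35 → market A is larger by 7.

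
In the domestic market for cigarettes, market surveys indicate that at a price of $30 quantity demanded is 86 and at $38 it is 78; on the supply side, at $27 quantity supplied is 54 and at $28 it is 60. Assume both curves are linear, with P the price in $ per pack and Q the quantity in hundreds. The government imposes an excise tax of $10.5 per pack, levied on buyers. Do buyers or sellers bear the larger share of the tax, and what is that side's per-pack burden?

Buyers bear the larger share: $9 per pack.

Demand slope: (78 − 86)/(38 − 30) = -1, so Qd = 116 − P.
Supply slope: (60 − 54)/(28 − 27) = 6, so Qs = 6P − 108.
Without the tax, 116 − P = 6P − 108 gives 7P = 224, so P* = $32 and Q* = 84.
With the tax collected from buyers, demand (in seller-price terms) shifts: Qd = 116 − (P + 10.5).
Solving gives Q = 75 with buyers paying $41 and sellers receiving $30.5 (the $10.5 wedge).
Per-pack burden: buyers $9, sellers $1.5.
Buyers take the larger share because demand is less price-elastic here (demand slope 1 vs supply slope 6).
The less price-elastic side of the market bears the larger share of a per-unit tax.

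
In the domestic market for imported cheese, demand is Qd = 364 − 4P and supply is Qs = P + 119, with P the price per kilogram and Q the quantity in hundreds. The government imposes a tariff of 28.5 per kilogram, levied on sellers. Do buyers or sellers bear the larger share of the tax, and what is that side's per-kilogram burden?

Sellers bear the larger share: 22.8 per kilogram.

Before the tax: set 364 − 4P = P + 119 → P* = 49, Q* = 168.
With the tax collected from sellers, supply shifts: Qs = (P − 28.5) + 119.
New equilibrium: buyers pay 54.7, sellers receive 26.2, Q = 145.2. (Wedge: Pb − Ps = 28.5.)
Per-kilogram burden: buyers 5.7, sellers 22.8.
Sellers take the larger share because supply is less price-elastic here (demand slope 4 vs supply slope 1).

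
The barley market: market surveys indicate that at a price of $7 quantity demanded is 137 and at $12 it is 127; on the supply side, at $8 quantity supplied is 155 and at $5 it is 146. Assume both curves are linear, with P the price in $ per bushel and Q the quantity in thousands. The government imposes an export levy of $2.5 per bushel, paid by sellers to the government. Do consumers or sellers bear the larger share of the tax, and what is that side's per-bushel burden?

Demand slope: (127 − 137)/(12 − 7) = -2, so Qd = 151 − 2P.
Supply slope: (146 − 155)/(5 − 8) = 3, so Qs = 3P + 131.
Before the tax: set 151 − 2P = 3P + 131 → P* = $4, Q* = 143.
With the tax collected from sellers, supply shifts: Qs = 3(P − 2.5) + 131.
Solving gives Q = 140 with consumers paying $5.5 and sellers receiving $3 (the $2.5 wedge).
Per-bushel burden: consumers $1.5, sellers $1.
Consumers take the larger share because demand is less price-elastic here (demand slope 2 vs supply slope 3).

Consumers bear the larger share: $1.5 per bushel.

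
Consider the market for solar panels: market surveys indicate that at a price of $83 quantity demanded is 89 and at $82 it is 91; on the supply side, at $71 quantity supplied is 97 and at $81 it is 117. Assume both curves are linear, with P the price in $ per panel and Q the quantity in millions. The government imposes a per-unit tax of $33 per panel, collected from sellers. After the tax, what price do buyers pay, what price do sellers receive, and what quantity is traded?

Buyers pay $91.5; sellers receive $58.5; quantity = 72.

Demand slope: (91 − 89)/(82 − 83) = -2, so Qd = 255 − 2P.
Supply slope: (117 − 97)/(81 − 71) = 2, so Qs = 2P − 45.
Without the tax, 255 − 2P = 2P − 45 gives 4P = 300, so P* = $75 and Q* = 105.
With the tax collected from sellers, supply shifts: Qs = 2(P − 33) − 45.
Solving gives Q = 72 with buyers paying $91.5 and sellers receiving $58.5 (the $33 wedge).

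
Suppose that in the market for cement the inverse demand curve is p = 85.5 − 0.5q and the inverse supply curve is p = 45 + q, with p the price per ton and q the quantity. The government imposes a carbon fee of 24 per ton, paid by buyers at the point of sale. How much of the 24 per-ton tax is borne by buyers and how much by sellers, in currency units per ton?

Inverting to q(p) form: qd = 171 − 2p; qs = p − 45.
Without the tax, 171 − 2p = p − 45 gives 3p = 216, so p* = 72 and q* = 27.
With the tax collected from buyers, demand (in seller-price terms) shifts: qd = 171 − 2(p + 24).
Solving gives q = 11 with buyers paying 80 and sellers receiving 56 (the 24 wedge).
Burden on buyers: 8; on sellers: 16. (They sum to 24.)
The less price-elastic side of the market bears the larger share of a per-unit tax.

Buyers bear 8 per ton; sellers bear 16 per ton.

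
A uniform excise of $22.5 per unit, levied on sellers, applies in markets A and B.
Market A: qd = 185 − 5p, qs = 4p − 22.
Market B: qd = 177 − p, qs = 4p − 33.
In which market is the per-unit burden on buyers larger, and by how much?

Market A: pre-tax p* = $23, q* = 70; post-tax q = 20; per-unit burden on buyers = $10.
Market B: pre-tax p* = $42, q* = 135; post-tax q = 117; per-unit burden on buyers = $18.
Difference: $10 vs $18 → market B is larger by $8.

Market B, by $8.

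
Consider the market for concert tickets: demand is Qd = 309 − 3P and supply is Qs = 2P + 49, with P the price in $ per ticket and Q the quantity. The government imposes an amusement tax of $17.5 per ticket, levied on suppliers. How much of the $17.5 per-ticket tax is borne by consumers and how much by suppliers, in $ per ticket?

Without the tax, 309 − 3P = 2P + 49 gives 5P = 260, so P* = $52 and Q* = 153.
With the tax collected from suppliers, supply shifts: Qs = 2(P − 17.5) + 49.
Solving gives Q = 132 with consumers paying $59 and suppliers receiving $41.5 (the $17.5 wedge).
Burden on consumers: $7; on suppliers: $10.5. (They sum to $17.5.)

Consumers bear $7 per ticket; suppliers bear $10.5 per ticket.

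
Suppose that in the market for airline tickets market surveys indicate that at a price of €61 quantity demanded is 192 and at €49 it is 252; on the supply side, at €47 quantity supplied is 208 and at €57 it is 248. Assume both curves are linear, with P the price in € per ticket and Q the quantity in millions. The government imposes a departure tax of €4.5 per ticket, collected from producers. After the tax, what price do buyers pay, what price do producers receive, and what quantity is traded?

Buyers pay €55; producers receive €50.5; quantity = 222.

Demand slope: (252 − 192)/(49 − 61) = -5, so Qd = 497 − 5P.
Supply slope: (248 − 208)/(57 − 47) = 4, so Qs = 4P + 20.
Without the tax, 497 − 5P = 4P + 20 gives 9P = 477, so P* = €53 and Q* = 232.
With the tax collected from producers, supply shifts: Qs = 4(P − 4.5) + 20.
New equilibrium: buyers pay €55, producers receive €50.5, Q = 222. (Wedge: Pb − Ps = 4.5.)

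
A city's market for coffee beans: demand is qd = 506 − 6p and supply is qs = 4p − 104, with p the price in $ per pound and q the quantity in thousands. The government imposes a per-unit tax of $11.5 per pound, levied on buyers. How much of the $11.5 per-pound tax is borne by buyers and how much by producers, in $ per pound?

Before the tax: set 506 − 6p = 4p − 104 → p* = $61, q* = 140.
With the tax collected from buyers, demand (in seller-price terms) shifts: qd = 506 − 6(p + 11.5).
Solving gives q = 112.4 with buyers paying $65.6 and producers receiving $54.1 (the $11.5 wedge).
Burden on buyers: $4.6; on producers: $6.9. (They sum to $11.5.)

Buyers bear $4.6 per pound; producers bear $6.9 per pound.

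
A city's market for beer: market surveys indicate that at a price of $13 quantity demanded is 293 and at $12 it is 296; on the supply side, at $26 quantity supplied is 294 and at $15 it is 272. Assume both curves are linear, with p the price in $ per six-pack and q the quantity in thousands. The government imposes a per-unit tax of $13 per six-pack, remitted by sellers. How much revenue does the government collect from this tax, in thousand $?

Tax revenue = $3411.2 thousand.

Demand slope: (296 − 293)/(12 − 13) = -3, so qd = 332 − 3p.
Supply slope: (272 − 294)/(15 − 26) = 2, so qs = 2p + 242.
Before the tax: set 332 − 3p = 2p + 242 → p* = $18, q* = 278.
With the tax collected from sellers, supply shifts: qs = 2(p − 13) + 242.
New equilibrium: consumers pay $23.2, sellers receive $10.2, q = 262.4. (Wedge: pb − ps = 13.)
Revenue = t · Q = 13 · 262.4 = $3411.2.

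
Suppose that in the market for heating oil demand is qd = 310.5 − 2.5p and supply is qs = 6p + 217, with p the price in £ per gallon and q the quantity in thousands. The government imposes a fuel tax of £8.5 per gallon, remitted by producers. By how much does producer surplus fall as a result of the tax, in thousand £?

Producer surplus falls by £688.75 thousand.

Before the tax: set 310.5 − 2.5p = 6p + 217 → p* = £11, q* = 283.
With the tax collected from producers, supply shifts: qs = 6(p − 8.5) + 217.
New equilibrium: buyers pay £17, producers receive £8.5, q = 268. (Wedge: pb − ps = 8.5.)
ΔPS is the trapezoid between Q = 268 and Q = 283 of height £2.5: ½ · (283 + 268) · 2.5 = £688.75.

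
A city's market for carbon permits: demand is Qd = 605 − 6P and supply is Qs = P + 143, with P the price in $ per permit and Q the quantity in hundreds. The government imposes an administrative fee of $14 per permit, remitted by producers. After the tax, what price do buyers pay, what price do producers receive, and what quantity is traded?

Buyers pay $68; producers receive $54; quantity = 197.

Before the tax: set 605 − 6P = P + 143 → P* = $66, Q* = 209.
With the tax collected from producers, supply shifts: Qs = (P − 14) + 143.
New equilibrium: buyers pay $68, producers receive $54, Q = 197. (Wedge: Pb − Ps = 14.)
The less price-elastic side of the market bears the larger share of a per-unit tax.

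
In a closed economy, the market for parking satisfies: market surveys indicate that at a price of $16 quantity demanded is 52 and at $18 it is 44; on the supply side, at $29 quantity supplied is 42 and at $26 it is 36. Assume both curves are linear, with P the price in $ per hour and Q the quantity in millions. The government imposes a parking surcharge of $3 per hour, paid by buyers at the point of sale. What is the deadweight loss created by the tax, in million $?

Deadweight loss = $6 million.

Demand slope: (44 − 52)/(18 − 16) = -4, so Qd = 116 − 4P.
Supply slope: (36 − 42)/(26 − 29) = 2, so Qs = 2P − 16.
Before the tax: set 116 − 4P = 2P − 16 → P* = $22, Q* = 28.
With the tax collected from buyers, demand (in seller-price terms) shifts: Qd = 116 − 4(P + 3).
New equilibrium: buyers pay $23, sellers receive $20, Q = 24. (Wedge: Pb − Ps = 3.)
Quantity falls by |ΔQ| = |28 − 24| = 4.
DWL = ½ · t · |ΔQ| = ½ · 3 · 4 = $6.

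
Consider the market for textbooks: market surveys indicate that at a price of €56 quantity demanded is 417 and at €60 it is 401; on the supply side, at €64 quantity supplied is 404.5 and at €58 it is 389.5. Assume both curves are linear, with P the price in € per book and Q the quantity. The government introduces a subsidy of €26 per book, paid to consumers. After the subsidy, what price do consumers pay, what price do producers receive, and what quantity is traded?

Consumers pay €51; producers receive €77; quantity = 437.

Demand slope: (401 − 417)/(60 − 56) = -4, so Qd = 641 − 4P.
Supply slope: (389.5 − 404.5)/(58 − 64) = 2.5, so Qs = 2.5P + 244.5.
Before the subsidy: set 641 − 4P = 2.5P + 244.5 → P* = €61, Q* = 397.
With a per-unit subsidy paid to consumers, each effectively pays P − 26, so demand becomes Qd = 641 − 4(P − 26).
New equilibrium: consumers pay €51, producers receive €77, Q = 437. (Wedge: Pb − Ps = −26.)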